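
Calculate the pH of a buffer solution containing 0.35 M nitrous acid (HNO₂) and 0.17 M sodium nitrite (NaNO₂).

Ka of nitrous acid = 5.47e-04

pKa = -log(5.47e-04) = 3.26. pH = pKa + log([A⁻]/[HA]) = 3.26 + log(0.17/0.35)

pH = 2.95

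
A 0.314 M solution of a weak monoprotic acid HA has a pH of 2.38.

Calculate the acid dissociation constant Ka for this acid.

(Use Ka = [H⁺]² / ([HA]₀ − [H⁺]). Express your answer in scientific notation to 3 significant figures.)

[H⁺] = 10^(−pH) = 10^(−2.38) = 4.169e-03 M. For HA ⇌ H⁺ + A⁻, Ka = [H⁺][A⁻]/[HA] = [H⁺]² / ([HA]₀ − [H⁺]) = (4.169e-03)² / (0.314 − 4.169e-03) = 5.61e-05.

K_a = 5.61e-05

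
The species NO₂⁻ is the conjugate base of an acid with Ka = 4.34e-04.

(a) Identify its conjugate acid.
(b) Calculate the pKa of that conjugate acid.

(a) The conjugate acid is formed by adding one H⁺ to NO₂⁻, giving HNO₂. (b) pKa = -log(Ka) = -log(4.34e-04) = 3.36.

Conjugate acid: HNO₂; pK_a = 3.36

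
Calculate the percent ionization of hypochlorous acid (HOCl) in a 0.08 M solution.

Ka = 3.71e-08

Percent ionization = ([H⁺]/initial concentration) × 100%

Using Ka equilibrium: x² + Ka×x - Ka×C = 0. Solving: [H⁺] = 5.4461e-05. Percent = (5.4461e-05/0.08) × 100

Percent ionization = 0.0681%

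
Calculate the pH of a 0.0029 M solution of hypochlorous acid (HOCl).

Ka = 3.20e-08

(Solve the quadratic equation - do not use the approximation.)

x² + Ka×x - Ka×C = 0. Using quadratic formula: [H⁺] = 9.6173e-06

pH = 5.02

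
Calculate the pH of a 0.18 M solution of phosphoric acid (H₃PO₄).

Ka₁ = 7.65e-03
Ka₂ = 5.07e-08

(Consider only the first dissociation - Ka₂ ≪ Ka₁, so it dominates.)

First dissociation dominates. From Ka₁ = [H⁺][HA⁻]/[H₂A], x² + Ka₁·x − Ka₁·C = 0 with C = 0.18 M and Ka₁ = 7.65e-03. Solving: [H⁺] = (−Ka₁ + √(Ka₁² + 4·Ka₁·C)) / 2 = 3.3480e-02 M. pH = -log(3.3480e-02) = 1.48.

pH = 1.48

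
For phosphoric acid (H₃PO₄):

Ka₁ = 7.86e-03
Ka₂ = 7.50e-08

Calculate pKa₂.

pKa₂ = -log(Ka₂) = -log(7.50e-08) = 7.12.

pK_{a2} = 7.12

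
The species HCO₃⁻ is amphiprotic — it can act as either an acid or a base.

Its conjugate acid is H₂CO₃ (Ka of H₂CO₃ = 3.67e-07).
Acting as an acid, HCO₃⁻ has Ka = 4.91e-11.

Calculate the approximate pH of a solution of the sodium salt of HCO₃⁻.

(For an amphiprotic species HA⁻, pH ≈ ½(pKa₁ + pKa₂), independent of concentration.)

pKa₁ = -log(3.67e-07) = 6.44; pKa₂ = -log(4.91e-11) = 10.31. For an amphiprotic species, pH ≈ ½(pKa₁ + pKa₂) = ½(6.44 + 10.31) = 8.37.

pH = 8.37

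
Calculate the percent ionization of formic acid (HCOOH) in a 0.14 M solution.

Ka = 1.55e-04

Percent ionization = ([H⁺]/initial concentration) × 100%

Using Ka equilibrium: x² + Ka×x - Ka×C = 0. Solving: [H⁺] = 4.5815e-03. Percent = (4.5815e-03/0.14) × 100

Percent ionization = 3.27%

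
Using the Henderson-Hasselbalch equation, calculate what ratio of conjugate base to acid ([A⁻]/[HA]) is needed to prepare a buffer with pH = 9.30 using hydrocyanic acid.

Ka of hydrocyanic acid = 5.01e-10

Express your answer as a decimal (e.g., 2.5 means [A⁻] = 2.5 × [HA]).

pKa = -log(5.01e-10) = 9.3002. pH = pKa + log([A⁻]/[HA]), so log([A⁻]/[HA]) = pH − pKa = 9.30 − 9.3002 = -0.0002. [A⁻]/[HA] = 10^(-0.0002) = 1.00

[A⁻]/[HA] = 1.00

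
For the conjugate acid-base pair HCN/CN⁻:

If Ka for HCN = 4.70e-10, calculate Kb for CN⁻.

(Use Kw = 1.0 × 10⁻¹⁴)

For a conjugate pair Ka × Kb = Kw, so Kb = Kw/Ka = 1.0 × 10⁻¹⁴ / 4.70e-10 = 2.13e-05.

K_b = 2.13e-05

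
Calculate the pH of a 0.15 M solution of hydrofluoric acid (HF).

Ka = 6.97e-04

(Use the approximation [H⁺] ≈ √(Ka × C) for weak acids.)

[H⁺] = √(Ka × C) = √(6.97e-04 × 0.15) = 1.0225e-02. pH = -log(1.0225e-02)

pH = 1.99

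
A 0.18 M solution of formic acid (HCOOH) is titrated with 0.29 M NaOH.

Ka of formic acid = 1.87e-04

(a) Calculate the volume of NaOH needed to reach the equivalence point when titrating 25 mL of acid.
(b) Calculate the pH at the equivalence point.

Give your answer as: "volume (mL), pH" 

moles acid = 0.18 × 25/1000 = 0.0045 mol; V_base = moles/0.29 × 1000 = 15.5 mL. At equivalence only the conjugate base is present: [A⁻] = 0.0045/0.041 = 1.1106e-01 M. Kb = Kw/Ka = 5.35e-11; [OH⁻] = √(Kb × [A⁻]) = 2.4371e-06; pOH = 5.61; pH = 14 - pOH = 8.39.

V = 15.5 mL, pH = 8.39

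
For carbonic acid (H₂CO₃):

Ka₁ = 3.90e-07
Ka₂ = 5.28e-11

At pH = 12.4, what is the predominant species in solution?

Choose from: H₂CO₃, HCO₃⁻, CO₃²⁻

pKa₁ = 6.41, pKa₂ = 10.28. For a polyprotic acid the predominant species crosses at each pKa: below pKa_n the protonated form dominates, above it the deprotonated form does. At pH = 12.4, the predominant species is CO₃²⁻.

CO₃²⁻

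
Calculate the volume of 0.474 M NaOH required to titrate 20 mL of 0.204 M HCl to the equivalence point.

At equivalence: moles acid = moles base. moles HCl = 0.204 × 20/1000 = 0.00408 mol. V_base = moles / 0.474 × 1000 = 8.6 mL.

V_{base} = 8.6 mL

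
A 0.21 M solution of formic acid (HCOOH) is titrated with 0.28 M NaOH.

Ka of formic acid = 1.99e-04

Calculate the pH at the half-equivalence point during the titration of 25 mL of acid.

At half-equivalence [HA] = [A⁻], so Henderson-Hasselbalch gives pH = pKa = -log(1.99e-04) = 3.70.

pH = pKa = 3.70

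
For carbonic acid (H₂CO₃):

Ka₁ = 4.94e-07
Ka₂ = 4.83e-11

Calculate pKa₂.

pKa₂ = -log(Ka₂) = -log(4.83e-11) = 10.32.

pK_{a2} = 10.32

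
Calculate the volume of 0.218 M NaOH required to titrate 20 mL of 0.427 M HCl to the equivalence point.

At equivalence: moles acid = moles base. moles HCl = 0.427 × 20/1000 = 0.00854 mol. V_base = moles / 0.218 × 1000 = 39.2 mL.

V_{base} = 39.2 mL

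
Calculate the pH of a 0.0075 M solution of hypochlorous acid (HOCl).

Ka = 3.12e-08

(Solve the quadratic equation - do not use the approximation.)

x² + Ka×x - Ka×C = 0. Using quadratic formula: [H⁺] = 1.5281e-05

pH = 4.82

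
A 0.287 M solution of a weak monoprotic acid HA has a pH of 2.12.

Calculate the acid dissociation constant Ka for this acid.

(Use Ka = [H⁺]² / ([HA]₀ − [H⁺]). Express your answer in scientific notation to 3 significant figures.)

[H⁺] = 10^(−pH) = 10^(−2.12) = 7.586e-03 M. For HA ⇌ H⁺ + A⁻, Ka = [H⁺][A⁻]/[HA] = [H⁺]² / ([HA]₀ − [H⁺]) = (7.586e-03)² / (0.287 − 7.586e-03) = 2.06e-04.

K_a = 2.06e-04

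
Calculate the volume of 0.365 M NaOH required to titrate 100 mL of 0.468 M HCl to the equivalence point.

At equivalence: moles acid = moles base. moles HCl = 0.468 × 100/1000 = 0.0468 mol. V_base = moles / 0.365 × 1000 = 128.2 mL.

V_{base} = 128.2 mL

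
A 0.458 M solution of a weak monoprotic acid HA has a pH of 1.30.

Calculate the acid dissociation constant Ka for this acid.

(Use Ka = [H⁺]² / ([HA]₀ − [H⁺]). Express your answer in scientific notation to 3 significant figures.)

[H⁺] = 10^(−pH) = 10^(−1.30) = 5.012e-02 M. For HA ⇌ H⁺ + A⁻, Ka = [H⁺][A⁻]/[HA] = [H⁺]² / ([HA]₀ − [H⁺]) = (5.012e-02)² / (0.458 − 5.012e-02) = 6.16e-03.

K_a = 6.16e-03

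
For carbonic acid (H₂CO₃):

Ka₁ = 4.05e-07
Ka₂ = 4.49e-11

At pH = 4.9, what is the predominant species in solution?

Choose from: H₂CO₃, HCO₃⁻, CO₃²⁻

pKa₁ = 6.39, pKa₂ = 10.35. For a polyprotic acid the predominant species crosses at each pKa: below pKa_n the protonated form dominates, above it the deprotonated form does. At pH = 4.9, the predominant species is H₂CO₃.

H₂CO₃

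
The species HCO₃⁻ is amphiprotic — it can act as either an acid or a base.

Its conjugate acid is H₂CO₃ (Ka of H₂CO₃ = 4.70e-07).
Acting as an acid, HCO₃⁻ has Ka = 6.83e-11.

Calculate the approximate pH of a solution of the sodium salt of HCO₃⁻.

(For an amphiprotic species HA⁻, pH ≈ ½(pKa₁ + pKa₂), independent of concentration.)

pKa₁ = -log(4.70e-07) = 6.33; pKa₂ = -log(6.83e-11) = 10.17. For an amphiprotic species, pH ≈ ½(pKa₁ + pKa₂) = ½(6.33 + 10.17) = 8.25.

pH = 8.25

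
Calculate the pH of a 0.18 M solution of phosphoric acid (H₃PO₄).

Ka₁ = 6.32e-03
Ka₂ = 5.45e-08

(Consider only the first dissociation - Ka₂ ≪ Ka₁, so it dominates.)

First dissociation dominates. From Ka₁ = [H⁺][HA⁻]/[H₂A], x² + Ka₁·x − Ka₁·C = 0 with C = 0.18 M and Ka₁ = 6.32e-03. Solving: [H⁺] = (−Ka₁ + √(Ka₁² + 4·Ka₁·C)) / 2 = 3.0716e-02 M. pH = -log(3.0716e-02) = 1.51.

pH = 1.51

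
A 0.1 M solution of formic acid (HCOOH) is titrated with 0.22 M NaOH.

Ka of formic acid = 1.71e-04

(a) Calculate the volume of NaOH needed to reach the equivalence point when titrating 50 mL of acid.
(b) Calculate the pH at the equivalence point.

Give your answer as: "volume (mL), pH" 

moles acid = 0.1 × 50/1000 = 0.005 mol; V_base = moles/0.22 × 1000 = 22.7 mL. At equivalence only the conjugate base is present: [A⁻] = 0.005/0.073 = 6.8750e-02 M. Kb = Kw/Ka = 5.85e-11; [OH⁻] = √(Kb × [A⁻]) = 2.0051e-06; pOH = 5.70; pH = 14 - pOH = 8.30.

V = 22.7 mL, pH = 8.30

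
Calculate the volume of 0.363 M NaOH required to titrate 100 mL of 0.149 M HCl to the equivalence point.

At equivalence: moles acid = moles base. moles HCl = 0.149 × 100/1000 = 0.0149 mol. V_base = moles / 0.363 × 1000 = 41.0 mL.

V_{base} = 41.0 mL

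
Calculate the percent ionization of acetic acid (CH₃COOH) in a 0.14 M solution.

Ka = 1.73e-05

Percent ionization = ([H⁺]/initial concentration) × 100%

Using Ka equilibrium: x² + Ka×x - Ka×C = 0. Solving: [H⁺] = 1.5477e-03. Percent = (1.5477e-03/0.14) × 100

Percent ionization = 1.11%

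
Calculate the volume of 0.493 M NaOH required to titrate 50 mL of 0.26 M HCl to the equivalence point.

At equivalence: moles acid = moles base. moles HCl = 0.26 × 50/1000 = 0.013 mol. V_base = moles / 0.493 × 1000 = 26.4 mL.

V_{base} = 26.4 mL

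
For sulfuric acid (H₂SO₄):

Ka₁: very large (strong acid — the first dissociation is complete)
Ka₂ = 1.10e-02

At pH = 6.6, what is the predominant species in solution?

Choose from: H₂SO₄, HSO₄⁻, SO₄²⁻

The first dissociation is complete, so H₂SO₄ itself is never the predominant species in water; pKa₂ = -log(1.10e-02) = 1.96. For a polyprotic acid the predominant species crosses at each pKa: below pKa_n the protonated form dominates, above it the deprotonated form does. At pH = 6.6, the predominant species is SO₄²⁻.

SO₄²⁻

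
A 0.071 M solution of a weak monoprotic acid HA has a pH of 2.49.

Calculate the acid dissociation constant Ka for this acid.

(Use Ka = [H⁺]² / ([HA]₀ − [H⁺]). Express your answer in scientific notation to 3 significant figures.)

[H⁺] = 10^(−pH) = 10^(−2.49) = 3.236e-03 M. For HA ⇌ H⁺ + A⁻, Ka = [H⁺][A⁻]/[HA] = [H⁺]² / ([HA]₀ − [H⁺]) = (3.236e-03)² / (0.071 − 3.236e-03) = 1.55e-04.

K_a = 1.55e-04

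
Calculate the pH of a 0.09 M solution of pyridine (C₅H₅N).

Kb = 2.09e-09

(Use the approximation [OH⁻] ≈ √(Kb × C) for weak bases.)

[OH⁻] = √(Kb × C) = √(2.09e-09 × 0.09) = 1.3715e-05. pOH = 4.86, pH = 14 - pOH

pH = 9.14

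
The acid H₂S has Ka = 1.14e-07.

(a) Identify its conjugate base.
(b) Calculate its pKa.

(a) The conjugate base is formed by removing one H⁺ from H₂S, giving HS⁻. (b) pKa = -log(Ka) = -log(1.14e-07) = 6.94.

Conjugate base: HS⁻; pK_a = 6.94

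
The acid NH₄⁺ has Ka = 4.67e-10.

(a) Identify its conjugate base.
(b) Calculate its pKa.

(a) The conjugate base is formed by removing one H⁺ from NH₄⁺, giving NH₃. (b) pKa = -log(Ka) = -log(4.67e-10) = 9.33.

Conjugate base: NH₃; pK_a = 9.33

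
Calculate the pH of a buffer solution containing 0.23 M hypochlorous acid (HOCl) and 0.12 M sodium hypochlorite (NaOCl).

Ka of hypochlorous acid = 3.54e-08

pKa = -log(3.54e-08) = 7.45. pH = pKa + log([A⁻]/[HA]) = 7.45 + log(0.12/0.23)

pH = 7.17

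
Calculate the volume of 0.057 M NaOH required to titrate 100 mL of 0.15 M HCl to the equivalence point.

At equivalence: moles acid = moles base. moles HCl = 0.15 × 100/1000 = 0.015 mol. V_base = moles / 0.057 × 1000 = 263.2 mL.

V_{base} = 263.2 mL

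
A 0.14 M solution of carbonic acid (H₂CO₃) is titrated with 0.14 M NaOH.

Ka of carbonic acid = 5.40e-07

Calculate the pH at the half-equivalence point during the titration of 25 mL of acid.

At half-equivalence [HA] = [A⁻], so Henderson-Hasselbalch gives pH = pKa = -log(5.40e-07) = 6.27.

pH = pKa = 6.27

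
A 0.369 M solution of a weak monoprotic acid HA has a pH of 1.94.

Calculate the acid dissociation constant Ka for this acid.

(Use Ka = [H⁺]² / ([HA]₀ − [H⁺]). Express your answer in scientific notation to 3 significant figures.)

[H⁺] = 10^(−pH) = 10^(−1.94) = 1.148e-02 M. For HA ⇌ H⁺ + A⁻, Ka = [H⁺][A⁻]/[HA] = [H⁺]² / ([HA]₀ − [H⁺]) = (1.148e-02)² / (0.369 − 1.148e-02) = 3.69e-04.

K_a = 3.69e-04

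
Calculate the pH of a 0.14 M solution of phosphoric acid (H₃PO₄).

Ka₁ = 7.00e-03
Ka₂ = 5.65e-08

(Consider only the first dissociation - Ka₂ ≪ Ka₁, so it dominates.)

First dissociation dominates. From Ka₁ = [H⁺][HA⁻]/[H₂A], x² + Ka₁·x − Ka₁·C = 0 with C = 0.14 M and Ka₁ = 7.00e-03. Solving: [H⁺] = (−Ka₁ + √(Ka₁² + 4·Ka₁·C)) / 2 = 2.8000e-02 M. pH = -log(2.8000e-02) = 1.55.

pH = 1.55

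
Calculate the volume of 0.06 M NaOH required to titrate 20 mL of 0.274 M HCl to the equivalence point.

At equivalence: moles acid = moles base. moles HCl = 0.274 × 20/1000 = 0.00548 mol. V_base = moles / 0.06 × 1000 = 91.3 mL.

V_{base} = 91.3 mL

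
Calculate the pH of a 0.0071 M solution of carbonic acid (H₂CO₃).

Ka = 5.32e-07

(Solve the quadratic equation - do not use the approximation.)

x² + Ka×x - Ka×C = 0. Using quadratic formula: [H⁺] = 6.1194e-05

pH = 4.21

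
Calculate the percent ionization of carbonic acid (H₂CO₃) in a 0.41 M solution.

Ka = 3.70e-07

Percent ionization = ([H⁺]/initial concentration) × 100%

Using Ka equilibrium: x² + Ka×x - Ka×C = 0. Solving: [H⁺] = 3.8930e-04. Percent = (3.8930e-04/0.41) × 100

Percent ionization = 0.095%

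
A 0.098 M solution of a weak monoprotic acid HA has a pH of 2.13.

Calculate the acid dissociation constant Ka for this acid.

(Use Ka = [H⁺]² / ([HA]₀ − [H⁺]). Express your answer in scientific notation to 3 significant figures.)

[H⁺] = 10^(−pH) = 10^(−2.13) = 7.413e-03 M. For HA ⇌ H⁺ + A⁻, Ka = [H⁺][A⁻]/[HA] = [H⁺]² / ([HA]₀ − [H⁺]) = (7.413e-03)² / (0.098 − 7.413e-03) = 6.07e-04.

K_a = 6.07e-04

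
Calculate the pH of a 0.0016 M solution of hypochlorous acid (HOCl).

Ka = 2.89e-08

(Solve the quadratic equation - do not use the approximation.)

x² + Ka×x - Ka×C = 0. Using quadratic formula: [H⁺] = 6.7856e-06

pH = 5.17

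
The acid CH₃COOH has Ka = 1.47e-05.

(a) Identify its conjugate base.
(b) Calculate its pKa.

(a) The conjugate base is formed by removing one H⁺ from CH₃COOH, giving CH₃COO⁻. (b) pKa = -log(Ka) = -log(1.47e-05) = 4.83.

Conjugate base: CH₃COO⁻; pK_a = 4.83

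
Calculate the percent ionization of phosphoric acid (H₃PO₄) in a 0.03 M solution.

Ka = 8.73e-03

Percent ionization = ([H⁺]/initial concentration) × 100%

Using Ka equilibrium: x² + Ka×x - Ka×C = 0. Solving: [H⁺] = 1.2397e-02. Percent = (1.2397e-02/0.03) × 100

Percent ionization = 41.3%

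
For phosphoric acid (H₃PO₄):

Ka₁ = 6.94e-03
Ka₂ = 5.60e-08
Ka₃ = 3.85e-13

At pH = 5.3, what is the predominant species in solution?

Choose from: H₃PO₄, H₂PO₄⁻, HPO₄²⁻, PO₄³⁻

pKa₁ = 2.16, pKa₂ = 7.25, pKa₃ = 12.41. For a polyprotic acid the predominant species crosses at each pKa: below pKa_n the protonated form dominates, above it the deprotonated form does. At pH = 5.3, the predominant species is H₂PO₄⁻.

H₂PO₄⁻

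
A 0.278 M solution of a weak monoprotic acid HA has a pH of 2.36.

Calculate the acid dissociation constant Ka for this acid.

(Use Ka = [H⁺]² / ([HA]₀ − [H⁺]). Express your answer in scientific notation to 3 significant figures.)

[H⁺] = 10^(−pH) = 10^(−2.36) = 4.365e-03 M. For HA ⇌ H⁺ + A⁻, Ka = [H⁺][A⁻]/[HA] = [H⁺]² / ([HA]₀ − [H⁺]) = (4.365e-03)² / (0.278 − 4.365e-03) = 6.96e-05.

K_a = 6.96e-05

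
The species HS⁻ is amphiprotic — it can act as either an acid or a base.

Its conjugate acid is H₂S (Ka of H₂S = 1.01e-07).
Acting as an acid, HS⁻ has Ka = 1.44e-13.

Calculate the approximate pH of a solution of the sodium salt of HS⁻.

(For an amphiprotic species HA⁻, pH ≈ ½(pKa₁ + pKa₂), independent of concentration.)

pKa₁ = -log(1.01e-07) = 7.00; pKa₂ = -log(1.44e-13) = 12.84. For an amphiprotic species, pH ≈ ½(pKa₁ + pKa₂) = ½(7.00 + 12.84) = 9.92.

pH = 9.92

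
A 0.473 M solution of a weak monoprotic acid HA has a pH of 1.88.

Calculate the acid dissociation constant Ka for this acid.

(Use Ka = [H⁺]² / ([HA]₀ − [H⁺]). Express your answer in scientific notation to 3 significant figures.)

[H⁺] = 10^(−pH) = 10^(−1.88) = 1.318e-02 M. For HA ⇌ H⁺ + A⁻, Ka = [H⁺][A⁻]/[HA] = [H⁺]² / ([HA]₀ − [H⁺]) = (1.318e-02)² / (0.473 − 1.318e-02) = 3.78e-04.

K_a = 3.78e-04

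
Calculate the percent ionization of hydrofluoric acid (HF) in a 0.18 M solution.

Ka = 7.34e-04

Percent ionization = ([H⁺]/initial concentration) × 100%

Using Ka equilibrium: x² + Ka×x - Ka×C = 0. Solving: [H⁺] = 1.1133e-02. Percent = (1.1133e-02/0.18) × 100

Percent ionization = 6.19%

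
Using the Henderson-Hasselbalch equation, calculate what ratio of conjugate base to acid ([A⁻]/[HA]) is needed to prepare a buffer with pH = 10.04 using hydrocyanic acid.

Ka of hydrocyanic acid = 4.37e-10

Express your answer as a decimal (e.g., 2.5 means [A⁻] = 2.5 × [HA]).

pKa = -log(4.37e-10) = 9.3595. pH = pKa + log([A⁻]/[HA]), so log([A⁻]/[HA]) = pH − pKa = 10.04 − 9.3595 = 0.6805. [A⁻]/[HA] = 10^(0.6805) = 4.79

[A⁻]/[HA] = 4.79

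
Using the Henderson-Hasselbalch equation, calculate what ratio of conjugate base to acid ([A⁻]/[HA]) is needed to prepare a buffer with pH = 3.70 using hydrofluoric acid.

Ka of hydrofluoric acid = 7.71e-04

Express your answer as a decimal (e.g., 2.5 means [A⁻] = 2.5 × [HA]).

pKa = -log(7.71e-04) = 3.1129. pH = pKa + log([A⁻]/[HA]), so log([A⁻]/[HA]) = pH − pKa = 3.70 − 3.1129 = 0.5871. [A⁻]/[HA] = 10^(0.5871) = 3.86

[A⁻]/[HA] = 3.86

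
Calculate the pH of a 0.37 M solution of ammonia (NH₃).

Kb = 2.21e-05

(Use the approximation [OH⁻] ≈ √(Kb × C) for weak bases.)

[OH⁻] = √(Kb × C) = √(2.21e-05 × 0.37) = 2.8595e-03. pOH = 2.54, pH = 14 - pOH

pH = 11.46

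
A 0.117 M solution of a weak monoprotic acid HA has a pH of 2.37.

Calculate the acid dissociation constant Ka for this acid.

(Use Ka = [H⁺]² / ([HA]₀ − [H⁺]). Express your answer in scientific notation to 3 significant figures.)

[H⁺] = 10^(−pH) = 10^(−2.37) = 4.266e-03 M. For HA ⇌ H⁺ + A⁻, Ka = [H⁺][A⁻]/[HA] = [H⁺]² / ([HA]₀ − [H⁺]) = (4.266e-03)² / (0.117 − 4.266e-03) = 1.61e-04.

K_a = 1.61e-04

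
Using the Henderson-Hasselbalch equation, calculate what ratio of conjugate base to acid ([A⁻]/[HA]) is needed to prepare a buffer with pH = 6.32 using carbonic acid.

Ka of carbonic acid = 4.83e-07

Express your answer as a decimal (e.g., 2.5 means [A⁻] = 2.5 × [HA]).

pKa = -log(4.83e-07) = 6.3161. pH = pKa + log([A⁻]/[HA]), so log([A⁻]/[HA]) = pH − pKa = 6.32 − 6.3161 = 0.0039. [A⁻]/[HA] = 10^(0.0039) = 1.01

[A⁻]/[HA] = 1.01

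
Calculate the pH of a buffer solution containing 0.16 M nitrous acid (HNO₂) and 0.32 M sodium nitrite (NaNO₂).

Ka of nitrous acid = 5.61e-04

pKa = -log(5.61e-04) = 3.25. pH = pKa + log([A⁻]/[HA]) = 3.25 + log(0.32/0.16)

pH = 3.55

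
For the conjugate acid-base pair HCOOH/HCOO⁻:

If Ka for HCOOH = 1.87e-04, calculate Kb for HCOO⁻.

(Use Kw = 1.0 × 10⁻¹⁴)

For a conjugate pair Ka × Kb = Kw, so Kb = Kw/Ka = 1.0 × 10⁻¹⁴ / 1.87e-04 = 5.35e-11.

K_b = 5.35e-11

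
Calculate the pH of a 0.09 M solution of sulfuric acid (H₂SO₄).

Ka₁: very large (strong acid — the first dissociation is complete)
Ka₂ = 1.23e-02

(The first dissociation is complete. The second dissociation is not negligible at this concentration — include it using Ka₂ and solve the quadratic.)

First dissociation is complete: [H⁺]₀ = [HSO₄⁻]₀ = C = 0.09 M. Second dissociation HSO₄⁻ ⇌ H⁺ + SO₄²⁻: let x = [SO₄²⁻]. Ka₂ = (C + x)·x / (C − x) = 1.23e-02 → x² + (C + Ka₂)·x − Ka₂·C = 0 → x² + 0.10230·x − 1.107e-03 = 0. x = (−0.10230 + √(0.10230² + 4 × 1.107e-03)) / 2 = 9.8690e-03 M. [H⁺] = C + x = 0.09 + 9.8690e-03 = 9.9869e-02 M. pH = -log(9.9869e-02) = 1.00.

pH = 1.00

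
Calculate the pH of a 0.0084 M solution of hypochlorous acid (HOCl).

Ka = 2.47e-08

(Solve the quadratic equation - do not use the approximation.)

x² + Ka×x - Ka×C = 0. Using quadratic formula: [H⁺] = 1.4392e-05

pH = 4.84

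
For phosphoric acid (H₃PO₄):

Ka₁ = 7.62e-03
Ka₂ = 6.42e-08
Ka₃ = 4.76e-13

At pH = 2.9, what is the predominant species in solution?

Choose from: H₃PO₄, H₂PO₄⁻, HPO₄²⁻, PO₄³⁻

pKa₁ = 2.12, pKa₂ = 7.19, pKa₃ = 12.32. For a polyprotic acid the predominant species crosses at each pKa: below pKa_n the protonated form dominates, above it the deprotonated form does. At pH = 2.9, the predominant species is H₂PO₄⁻.

H₂PO₄⁻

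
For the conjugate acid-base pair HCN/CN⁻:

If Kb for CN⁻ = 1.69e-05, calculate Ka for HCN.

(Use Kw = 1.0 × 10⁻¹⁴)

For a conjugate pair Ka × Kb = Kw, so Ka = Kw/Kb = 1.0 × 10⁻¹⁴ / 1.69e-05 = 5.92e-10.

K_a = 5.92e-10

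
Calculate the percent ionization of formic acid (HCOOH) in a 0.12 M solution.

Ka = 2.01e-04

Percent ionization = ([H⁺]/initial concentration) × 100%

Using Ka equilibrium: x² + Ka×x - Ka×C = 0. Solving: [H⁺] = 4.8117e-03. Percent = (4.8117e-03/0.12) × 100

Percent ionization = 4.01%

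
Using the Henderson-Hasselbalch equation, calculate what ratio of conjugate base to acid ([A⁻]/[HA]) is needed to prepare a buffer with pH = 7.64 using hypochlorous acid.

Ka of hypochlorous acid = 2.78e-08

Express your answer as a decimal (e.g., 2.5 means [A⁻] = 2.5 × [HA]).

pKa = -log(2.78e-08) = 7.5560. pH = pKa + log([A⁻]/[HA]), so log([A⁻]/[HA]) = pH − pKa = 7.64 − 7.5560 = 0.0840. [A⁻]/[HA] = 10^(0.0840) = 1.21

[A⁻]/[HA] = 1.21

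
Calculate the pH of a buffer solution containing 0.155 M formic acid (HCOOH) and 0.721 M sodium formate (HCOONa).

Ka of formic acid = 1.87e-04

pKa = -log(1.87e-04) = 3.73. pH = pKa + log([A⁻]/[HA]) = 3.73 + log(0.721/0.155)

pH = 4.40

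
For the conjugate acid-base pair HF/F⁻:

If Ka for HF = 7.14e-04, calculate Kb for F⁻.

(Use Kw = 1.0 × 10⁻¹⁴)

For a conjugate pair Ka × Kb = Kw, so Kb = Kw/Ka = 1.0 × 10⁻¹⁴ / 7.14e-04 = 1.40e-11.

K_b = 1.40e-11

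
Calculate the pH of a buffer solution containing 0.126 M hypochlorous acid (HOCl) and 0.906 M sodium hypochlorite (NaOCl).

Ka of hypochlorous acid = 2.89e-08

pKa = -log(2.89e-08) = 7.54. pH = pKa + log([A⁻]/[HA]) = 7.54 + log(0.906/0.126)

pH = 8.40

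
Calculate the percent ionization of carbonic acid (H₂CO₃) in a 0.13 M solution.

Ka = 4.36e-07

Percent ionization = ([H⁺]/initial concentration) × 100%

Using Ka equilibrium: x² + Ka×x - Ka×C = 0. Solving: [H⁺] = 2.3786e-04. Percent = (2.3786e-04/0.13) × 100

Percent ionization = 0.183%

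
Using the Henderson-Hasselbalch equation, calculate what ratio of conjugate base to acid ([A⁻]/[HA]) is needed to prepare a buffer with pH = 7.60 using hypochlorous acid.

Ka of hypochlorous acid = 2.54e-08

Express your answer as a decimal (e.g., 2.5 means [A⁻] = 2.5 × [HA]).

pKa = -log(2.54e-08) = 7.5952. pH = pKa + log([A⁻]/[HA]), so log([A⁻]/[HA]) = pH − pKa = 7.60 − 7.5952 = 0.0048. [A⁻]/[HA] = 10^(0.0048) = 1.01

[A⁻]/[HA] = 1.01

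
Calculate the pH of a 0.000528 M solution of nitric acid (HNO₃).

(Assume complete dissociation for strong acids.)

[H⁺] = 0.000528 M for strong acid. pH = -log[H⁺] = -log(0.000528)

pH = 3.28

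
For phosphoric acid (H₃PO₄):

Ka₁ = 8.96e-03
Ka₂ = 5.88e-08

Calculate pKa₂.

pKa₂ = -log(Ka₂) = -log(5.88e-08) = 7.23.

pK_{a2} = 7.23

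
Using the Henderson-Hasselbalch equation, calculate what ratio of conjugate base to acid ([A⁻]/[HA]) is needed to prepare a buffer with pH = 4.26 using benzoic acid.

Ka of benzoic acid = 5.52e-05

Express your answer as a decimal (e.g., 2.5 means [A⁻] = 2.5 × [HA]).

pKa = -log(5.52e-05) = 4.2581. pH = pKa + log([A⁻]/[HA]), so log([A⁻]/[HA]) = pH − pKa = 4.26 − 4.2581 = 0.0019. [A⁻]/[HA] = 10^(0.0019) = 1.00

[A⁻]/[HA] = 1.00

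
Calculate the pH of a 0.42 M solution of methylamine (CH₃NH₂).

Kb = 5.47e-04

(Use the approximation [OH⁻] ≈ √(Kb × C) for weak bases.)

[OH⁻] = √(Kb × C) = √(5.47e-04 × 0.42) = 1.5157e-02. pOH = 1.82, pH = 14 - pOH

pH = 12.18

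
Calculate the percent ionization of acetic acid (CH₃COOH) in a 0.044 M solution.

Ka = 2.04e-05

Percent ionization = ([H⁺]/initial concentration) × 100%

Using Ka equilibrium: x² + Ka×x - Ka×C = 0. Solving: [H⁺] = 9.3727e-04. Percent = (9.3727e-04/0.044) × 100

Percent ionization = 2.13%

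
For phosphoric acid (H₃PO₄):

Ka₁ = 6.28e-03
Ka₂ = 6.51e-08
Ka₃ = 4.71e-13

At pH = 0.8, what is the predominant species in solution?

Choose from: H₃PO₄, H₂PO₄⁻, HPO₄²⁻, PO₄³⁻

pKa₁ = 2.20, pKa₂ = 7.19, pKa₃ = 12.33. For a polyprotic acid the predominant species crosses at each pKa: below pKa_n the protonated form dominates, above it the deprotonated form does. At pH = 0.8, the predominant species is H₃PO₄.

H₃PO₄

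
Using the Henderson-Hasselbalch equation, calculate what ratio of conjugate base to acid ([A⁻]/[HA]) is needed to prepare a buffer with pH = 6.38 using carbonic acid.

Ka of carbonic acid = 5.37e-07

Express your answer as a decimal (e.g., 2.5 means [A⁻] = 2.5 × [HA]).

pKa = -log(5.37e-07) = 6.2700. pH = pKa + log([A⁻]/[HA]), so log([A⁻]/[HA]) = pH − pKa = 6.38 − 6.2700 = 0.1100. [A⁻]/[HA] = 10^(0.1100) = 1.29

[A⁻]/[HA] = 1.29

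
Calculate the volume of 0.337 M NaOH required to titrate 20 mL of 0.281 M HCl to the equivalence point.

At equivalence: moles acid = moles base. moles HCl = 0.281 × 20/1000 = 0.00562 mol. V_base = moles / 0.337 × 1000 = 16.7 mL.

V_{base} = 16.7 mL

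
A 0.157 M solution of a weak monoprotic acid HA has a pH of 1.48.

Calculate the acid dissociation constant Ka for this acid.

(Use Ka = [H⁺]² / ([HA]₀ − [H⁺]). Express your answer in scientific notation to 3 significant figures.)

[H⁺] = 10^(−pH) = 10^(−1.48) = 3.311e-02 M. For HA ⇌ H⁺ + A⁻, Ka = [H⁺][A⁻]/[HA] = [H⁺]² / ([HA]₀ − [H⁺]) = (3.311e-02)² / (0.157 − 3.311e-02) = 8.85e-03.

K_a = 8.85e-03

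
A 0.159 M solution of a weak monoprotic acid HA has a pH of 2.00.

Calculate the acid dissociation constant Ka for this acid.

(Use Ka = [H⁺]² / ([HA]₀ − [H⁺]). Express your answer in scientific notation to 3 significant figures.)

[H⁺] = 10^(−pH) = 10^(−2.00) = 1.000e-02 M. For HA ⇌ H⁺ + A⁻, Ka = [H⁺][A⁻]/[HA] = [H⁺]² / ([HA]₀ − [H⁺]) = (1.000e-02)² / (0.159 − 1.000e-02) = 6.71e-04.

K_a = 6.71e-04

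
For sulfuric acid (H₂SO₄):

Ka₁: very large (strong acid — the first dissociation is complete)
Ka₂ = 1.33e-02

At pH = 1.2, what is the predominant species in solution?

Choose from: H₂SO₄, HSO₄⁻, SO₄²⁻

The first dissociation is complete, so H₂SO₄ itself is never the predominant species in water; pKa₂ = -log(1.33e-02) = 1.88. For a polyprotic acid the predominant species crosses at each pKa: below pKa_n the protonated form dominates, above it the deprotonated form does. At pH = 1.2, the predominant species is HSO₄⁻.

HSO₄⁻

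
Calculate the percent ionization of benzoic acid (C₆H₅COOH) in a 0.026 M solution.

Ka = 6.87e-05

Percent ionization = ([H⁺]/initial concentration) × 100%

Using Ka equilibrium: x² + Ka×x - Ka×C = 0. Solving: [H⁺] = 1.3026e-03. Percent = (1.3026e-03/0.026) × 100

Percent ionization = 5.01%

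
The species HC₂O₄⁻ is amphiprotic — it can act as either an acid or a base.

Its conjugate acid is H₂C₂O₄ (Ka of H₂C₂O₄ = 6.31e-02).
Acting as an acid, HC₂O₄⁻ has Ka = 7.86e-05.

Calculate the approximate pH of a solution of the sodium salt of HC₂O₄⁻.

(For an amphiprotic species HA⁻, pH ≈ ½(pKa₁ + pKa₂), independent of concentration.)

pKa₁ = -log(6.31e-02) = 1.20; pKa₂ = -log(7.86e-05) = 4.10. For an amphiprotic species, pH ≈ ½(pKa₁ + pKa₂) = ½(1.20 + 4.10) = 2.65.

pH = 2.65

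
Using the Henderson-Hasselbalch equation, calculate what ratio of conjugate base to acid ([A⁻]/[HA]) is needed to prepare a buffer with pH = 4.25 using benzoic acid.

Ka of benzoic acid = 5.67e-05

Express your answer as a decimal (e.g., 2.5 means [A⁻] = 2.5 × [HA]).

pKa = -log(5.67e-05) = 4.2464. pH = pKa + log([A⁻]/[HA]), so log([A⁻]/[HA]) = pH − pKa = 4.25 − 4.2464 = 0.0036. [A⁻]/[HA] = 10^(0.0036) = 1.01

[A⁻]/[HA] = 1.01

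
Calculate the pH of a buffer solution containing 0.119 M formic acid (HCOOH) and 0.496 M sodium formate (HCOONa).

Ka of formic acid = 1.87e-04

pKa = -log(1.87e-04) = 3.73. pH = pKa + log([A⁻]/[HA]) = 3.73 + log(0.496/0.119)

pH = 4.35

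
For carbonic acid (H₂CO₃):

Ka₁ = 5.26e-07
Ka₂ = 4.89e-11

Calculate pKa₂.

pKa₂ = -log(Ka₂) = -log(4.89e-11) = 10.31.

pK_{a2} = 10.31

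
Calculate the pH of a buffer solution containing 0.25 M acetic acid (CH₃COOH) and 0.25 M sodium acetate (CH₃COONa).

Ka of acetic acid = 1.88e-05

pKa = -log(1.88e-05) = 4.73. pH = pKa + log([A⁻]/[HA]) = 4.73 + log(0.25/0.25)

pH = 4.73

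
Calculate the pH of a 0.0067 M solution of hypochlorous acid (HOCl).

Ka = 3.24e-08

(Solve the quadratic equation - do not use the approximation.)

x² + Ka×x - Ka×C = 0. Using quadratic formula: [H⁺] = 1.4717e-05

pH = 4.83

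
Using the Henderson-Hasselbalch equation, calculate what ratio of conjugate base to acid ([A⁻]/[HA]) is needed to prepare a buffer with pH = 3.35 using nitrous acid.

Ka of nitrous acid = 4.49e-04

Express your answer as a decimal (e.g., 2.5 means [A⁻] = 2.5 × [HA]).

pKa = -log(4.49e-04) = 3.3478. pH = pKa + log([A⁻]/[HA]), so log([A⁻]/[HA]) = pH − pKa = 3.35 − 3.3478 = 0.0022. [A⁻]/[HA] = 10^(0.0022) = 1.01

[A⁻]/[HA] = 1.01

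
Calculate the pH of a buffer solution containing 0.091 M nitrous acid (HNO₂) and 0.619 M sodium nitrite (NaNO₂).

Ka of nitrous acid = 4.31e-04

pKa = -log(4.31e-04) = 3.37. pH = pKa + log([A⁻]/[HA]) = 3.37 + log(0.619/0.091)

pH = 4.20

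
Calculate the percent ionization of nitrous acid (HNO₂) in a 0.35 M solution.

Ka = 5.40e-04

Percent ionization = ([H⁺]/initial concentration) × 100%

Using Ka equilibrium: x² + Ka×x - Ka×C = 0. Solving: [H⁺] = 1.3480e-02. Percent = (1.3480e-02/0.35) × 100

Percent ionization = 3.85%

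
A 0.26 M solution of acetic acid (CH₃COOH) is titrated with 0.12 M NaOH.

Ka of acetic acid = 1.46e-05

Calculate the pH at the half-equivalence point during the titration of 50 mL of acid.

At half-equivalence [HA] = [A⁻], so Henderson-Hasselbalch gives pH = pKa = -log(1.46e-05) = 4.84.

pH = pKa = 4.84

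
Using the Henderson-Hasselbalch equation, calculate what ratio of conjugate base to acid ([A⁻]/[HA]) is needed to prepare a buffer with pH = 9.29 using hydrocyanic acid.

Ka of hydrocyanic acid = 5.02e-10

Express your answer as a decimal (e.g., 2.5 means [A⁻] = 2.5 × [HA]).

pKa = -log(5.02e-10) = 9.2993. pH = pKa + log([A⁻]/[HA]), so log([A⁻]/[HA]) = pH − pKa = 9.29 − 9.2993 = -0.0093. [A⁻]/[HA] = 10^(-0.0093) = 0.979

[A⁻]/[HA] = 0.979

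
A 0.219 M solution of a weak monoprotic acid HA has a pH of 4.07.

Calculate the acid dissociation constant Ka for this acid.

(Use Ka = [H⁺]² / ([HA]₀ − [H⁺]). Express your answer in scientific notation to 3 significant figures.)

[H⁺] = 10^(−pH) = 10^(−4.07) = 8.511e-05 M. For HA ⇌ H⁺ + A⁻, Ka = [H⁺][A⁻]/[HA] = [H⁺]² / ([HA]₀ − [H⁺]) = (8.511e-05)² / (0.219 − 8.511e-05) = 3.31e-08.

K_a = 3.31e-08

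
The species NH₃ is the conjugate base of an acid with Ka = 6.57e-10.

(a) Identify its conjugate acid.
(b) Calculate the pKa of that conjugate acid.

(a) The conjugate acid is formed by adding one H⁺ to NH₃, giving NH₄⁺. (b) pKa = -log(Ka) = -log(6.57e-10) = 9.18.

Conjugate acid: NH₄⁺; pK_a = 9.18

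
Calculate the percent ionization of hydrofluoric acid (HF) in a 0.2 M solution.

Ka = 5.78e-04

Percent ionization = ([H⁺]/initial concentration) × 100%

Using Ka equilibrium: x² + Ka×x - Ka×C = 0. Solving: [H⁺] = 1.0467e-02. Percent = (1.0467e-02/0.2) × 100

Percent ionization = 5.23%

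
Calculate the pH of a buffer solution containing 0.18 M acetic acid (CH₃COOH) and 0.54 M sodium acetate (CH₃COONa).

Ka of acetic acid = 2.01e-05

pKa = -log(2.01e-05) = 4.70. pH = pKa + log([A⁻]/[HA]) = 4.70 + log(0.54/0.18)

pH = 5.17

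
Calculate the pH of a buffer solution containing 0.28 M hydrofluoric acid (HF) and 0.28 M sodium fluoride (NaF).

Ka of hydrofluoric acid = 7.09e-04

pKa = -log(7.09e-04) = 3.15. pH = pKa + log([A⁻]/[HA]) = 3.15 + log(0.28/0.28)

pH = 3.15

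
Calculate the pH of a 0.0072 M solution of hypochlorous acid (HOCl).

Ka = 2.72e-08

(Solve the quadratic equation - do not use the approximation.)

x² + Ka×x - Ka×C = 0. Using quadratic formula: [H⁺] = 1.3981e-05

pH = 4.85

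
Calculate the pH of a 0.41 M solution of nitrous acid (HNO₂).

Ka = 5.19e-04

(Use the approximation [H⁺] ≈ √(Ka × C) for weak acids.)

[H⁺] = √(Ka × C) = √(5.19e-04 × 0.41) = 1.4587e-02. pH = -log(1.4587e-02)

pH = 1.84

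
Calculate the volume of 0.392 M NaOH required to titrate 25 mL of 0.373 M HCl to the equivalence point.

At equivalence: moles acid = moles base. moles HCl = 0.373 × 25/1000 = 0.009325 mol. V_base = moles / 0.392 × 1000 = 23.8 mL.

V_{base} = 23.8 mL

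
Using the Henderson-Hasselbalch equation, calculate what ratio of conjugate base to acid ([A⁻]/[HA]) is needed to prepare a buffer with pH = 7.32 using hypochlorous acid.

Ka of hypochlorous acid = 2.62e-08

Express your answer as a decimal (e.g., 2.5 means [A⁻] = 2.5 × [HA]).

pKa = -log(2.62e-08) = 7.5817. pH = pKa + log([A⁻]/[HA]), so log([A⁻]/[HA]) = pH − pKa = 7.32 − 7.5817 = -0.2617. [A⁻]/[HA] = 10^(-0.2617) = 0.547

[A⁻]/[HA] = 0.547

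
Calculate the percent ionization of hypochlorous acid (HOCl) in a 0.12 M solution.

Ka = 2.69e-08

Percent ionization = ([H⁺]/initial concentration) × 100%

Using Ka equilibrium: x² + Ka×x - Ka×C = 0. Solving: [H⁺] = 5.6802e-05. Percent = (5.6802e-05/0.12) × 100

Percent ionization = 0.0473%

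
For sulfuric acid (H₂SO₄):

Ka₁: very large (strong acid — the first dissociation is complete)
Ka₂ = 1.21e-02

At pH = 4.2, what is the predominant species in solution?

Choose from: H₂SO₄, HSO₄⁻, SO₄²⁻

The first dissociation is complete, so H₂SO₄ itself is never the predominant species in water; pKa₂ = -log(1.21e-02) = 1.92. For a polyprotic acid the predominant species crosses at each pKa: below pKa_n the protonated form dominates, above it the deprotonated form does. At pH = 4.2, the predominant species is SO₄²⁻.

SO₄²⁻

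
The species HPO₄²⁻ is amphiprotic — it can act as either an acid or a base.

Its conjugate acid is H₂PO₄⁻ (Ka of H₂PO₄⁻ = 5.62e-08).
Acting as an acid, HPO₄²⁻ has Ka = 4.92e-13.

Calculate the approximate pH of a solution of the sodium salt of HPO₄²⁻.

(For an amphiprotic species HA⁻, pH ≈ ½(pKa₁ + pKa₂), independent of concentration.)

pKa₁ = -log(5.62e-08) = 7.25; pKa₂ = -log(4.92e-13) = 12.31. For an amphiprotic species, pH ≈ ½(pKa₁ + pKa₂) = ½(7.25 + 12.31) = 9.78.

pH = 9.78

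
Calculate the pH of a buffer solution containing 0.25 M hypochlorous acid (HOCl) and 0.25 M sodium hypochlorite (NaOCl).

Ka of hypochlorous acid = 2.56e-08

pKa = -log(2.56e-08) = 7.59. pH = pKa + log([A⁻]/[HA]) = 7.59 + log(0.25/0.25)

pH = 7.59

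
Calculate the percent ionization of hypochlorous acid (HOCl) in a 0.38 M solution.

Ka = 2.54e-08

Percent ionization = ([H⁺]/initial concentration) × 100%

Using Ka equilibrium: x² + Ka×x - Ka×C = 0. Solving: [H⁺] = 9.8232e-05. Percent = (9.8232e-05/0.38) × 100

Percent ionization = 0.0259%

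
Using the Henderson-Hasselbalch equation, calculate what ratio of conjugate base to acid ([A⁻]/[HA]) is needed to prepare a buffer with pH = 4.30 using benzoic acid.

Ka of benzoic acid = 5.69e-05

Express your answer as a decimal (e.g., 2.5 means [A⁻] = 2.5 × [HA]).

pKa = -log(5.69e-05) = 4.2449. pH = pKa + log([A⁻]/[HA]), so log([A⁻]/[HA]) = pH − pKa = 4.30 − 4.2449 = 0.0551. [A⁻]/[HA] = 10^(0.0551) = 1.14

[A⁻]/[HA] = 1.14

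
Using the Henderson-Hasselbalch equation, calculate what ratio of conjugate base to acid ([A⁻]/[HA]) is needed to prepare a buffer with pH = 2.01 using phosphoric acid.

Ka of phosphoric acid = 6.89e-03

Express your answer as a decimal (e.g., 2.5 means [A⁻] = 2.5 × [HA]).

pKa = -log(6.89e-03) = 2.1618. pH = pKa + log([A⁻]/[HA]), so log([A⁻]/[HA]) = pH − pKa = 2.01 − 2.1618 = -0.1518. [A⁻]/[HA] = 10^(-0.1518) = 0.705

[A⁻]/[HA] = 0.705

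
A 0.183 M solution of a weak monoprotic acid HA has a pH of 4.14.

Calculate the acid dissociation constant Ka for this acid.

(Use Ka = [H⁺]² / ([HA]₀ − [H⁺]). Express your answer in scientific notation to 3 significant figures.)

[H⁺] = 10^(−pH) = 10^(−4.14) = 7.244e-05 M. For HA ⇌ H⁺ + A⁻, Ka = [H⁺][A⁻]/[HA] = [H⁺]² / ([HA]₀ − [H⁺]) = (7.244e-05)² / (0.183 − 7.244e-05) = 2.87e-08.

K_a = 2.87e-08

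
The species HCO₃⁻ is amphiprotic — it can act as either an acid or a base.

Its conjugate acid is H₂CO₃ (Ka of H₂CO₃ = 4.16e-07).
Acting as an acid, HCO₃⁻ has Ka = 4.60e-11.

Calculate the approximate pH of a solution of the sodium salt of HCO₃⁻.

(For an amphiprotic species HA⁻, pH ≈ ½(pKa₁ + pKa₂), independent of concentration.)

pKa₁ = -log(4.16e-07) = 6.38; pKa₂ = -log(4.60e-11) = 10.34. For an amphiprotic species, pH ≈ ½(pKa₁ + pKa₂) = ½(6.38 + 10.34) = 8.36.

pH = 8.36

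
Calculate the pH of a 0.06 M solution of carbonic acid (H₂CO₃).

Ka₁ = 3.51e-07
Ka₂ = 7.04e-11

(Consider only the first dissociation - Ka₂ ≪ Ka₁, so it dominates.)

First dissociation dominates. From Ka₁ = [H⁺][HA⁻]/[H₂A], x² + Ka₁·x − Ka₁·C = 0 with C = 0.06 M and Ka₁ = 3.51e-07. Solving: [H⁺] = (−Ka₁ + √(Ka₁² + 4·Ka₁·C)) / 2 = 1.4495e-04 M. pH = -log(1.4495e-04) = 3.84.

pH = 3.84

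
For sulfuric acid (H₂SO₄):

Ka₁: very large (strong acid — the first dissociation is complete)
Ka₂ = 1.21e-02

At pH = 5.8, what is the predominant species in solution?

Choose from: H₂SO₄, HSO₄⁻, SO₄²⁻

The first dissociation is complete, so H₂SO₄ itself is never the predominant species in water; pKa₂ = -log(1.21e-02) = 1.92. For a polyprotic acid the predominant species crosses at each pKa: below pKa_n the protonated form dominates, above it the deprotonated form does. At pH = 5.8, the predominant species is SO₄²⁻.

SO₄²⁻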